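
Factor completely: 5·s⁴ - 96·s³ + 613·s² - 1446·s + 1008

(5·s - 6)·(s - 3)·(s - 7)·(s - 8)

Testing divisors of the constant over divisors of the leading coefficient, s = 6/5 is a root, so (5·s - 6) is a factor; dividing leaves s³ - 18·s² + 101·s - 168.
Then s = 7 is a root, giving the factor (s - 7) and quotient s² - 11·s + 24.
The remaining quadratic factors as (s - 8)(s - 3).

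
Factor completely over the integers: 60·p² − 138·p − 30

Pull out the common factor 6, then factor the remaining trinomial.

6·(2·p − 5)·(5·p + 1)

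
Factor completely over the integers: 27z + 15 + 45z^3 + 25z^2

Group as (45z^3 + 27z) + (25z^2 + 15) = 9z(5z^2 + 3) + 5(5z^2 + 3).
Both groups share the factor (5z^2 + 3).

(9z + 5)(5z^2 + 3)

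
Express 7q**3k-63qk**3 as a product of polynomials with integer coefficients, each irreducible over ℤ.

Pull out the common factor 7qk; q**2-9k**2 is a difference of squares.

7kq(q-3k)(q+3k)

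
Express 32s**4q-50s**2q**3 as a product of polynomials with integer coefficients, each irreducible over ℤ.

Factor out 2s**2q, leaving 16s**2-25q**2, which is a difference of two squares.

2qs**2(4s-5q)(4s+5q)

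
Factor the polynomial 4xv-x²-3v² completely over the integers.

-(x-3v)(x-v)

Group: -x(x-3v) + v(x-3v); both groups contain (x-3v).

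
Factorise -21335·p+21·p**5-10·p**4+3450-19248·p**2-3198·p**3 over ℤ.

Testing divisors of the constant over divisors of the leading coefficient, p = -5/3 is a root, giving the factor (3·p+5) and quotient 7·p**4-15·p**3-1041·p**2-4681·p+690.
Next, p = 15 is a root, so (p-15) divides it; the quotient is 7·p**3+90·p**2+309·p-46.
Continuing, p = 1/7 is a root, so (7·p-1) is a factor; dividing leaves p**2+13·p+46.
The quadratic p**2+13·p+46 has discriminant -15 < 0 and is irreducible over ℤ.

(3·p+5)·(7·p-1)·(p-15)·(p**2+13·p+46)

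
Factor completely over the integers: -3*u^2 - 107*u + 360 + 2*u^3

Among the possible rational roots, u = -8 is a root, so (u + 8) divides it; the quotient is 2*u^2 - 19*u + 45.
The remaining quadratic factors as (2*u - 9)(u - 5).

(2*u - 9)*(u + 8)*(u - 5)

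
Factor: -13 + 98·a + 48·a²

Need a pair with product 48·(-13) = -624 and sum 98: that's 104 and -6.
Split the middle term: 48·a² + 104·a - 6·a - 13 = 8·a·(6·a + 13) - (6·a + 13).

(6·a + 13)·(8·a - 1)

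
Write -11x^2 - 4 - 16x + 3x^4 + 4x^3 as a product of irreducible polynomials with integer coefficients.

By the rational root theorem, x = -1 is a root, so (x + 1) is a factor; dividing leaves 3x^3 + x^2 - 12x - 4.
Next, x = 2 is a root, so (x - 2) is a factor; dividing leaves 3x^2 + 7x + 2.
The remaining quadratic factors as (3x + 1)(x + 2).

(3x + 1)(x + 1)(x + 2)(x - 2)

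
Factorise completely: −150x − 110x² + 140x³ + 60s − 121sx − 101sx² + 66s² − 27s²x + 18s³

Group: 3s(6s² − sx + 10s − 35x² − 25x) + (−4x + 6)(6s² − sx + 10s − 35x² − 25x); both groups contain (6s² − sx + 10s − 35x² − 25x), so (3s − 4x + 6) is a factor with cofactor 6s² − sx + 10s − 35x² − 25x.
The cofactor groups again: 6s² − sx + 10s − 35x² − 25x = 3s(2s − 5x) + (7x + 5)(2s − 5x); both groups contain (2s − 5x), giving (3s + 7x + 5)(2s − 5x).

(2s − 5x)(3s + 7x + 5)(3s − 4x + 6)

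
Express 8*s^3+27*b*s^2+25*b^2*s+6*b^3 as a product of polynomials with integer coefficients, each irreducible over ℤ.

(2*b+s)*(3*b+8*s)*(b+s)

Group: b*(6*b^2+19*b*s+8*s^2) + s*(6*b^2+19*b*s+8*s^2); both groups contain (6*b^2+19*b*s+8*s^2), so (b+s) is a factor with cofactor 6*b^2+19*b*s+8*s^2.
The cofactor groups again: 6*b^2+19*b*s+8*s^2 = 3*b*(2*b+s) + 8*s*(2*b+s); both groups contain (2*b+s), giving (3*b+8*s)*(2*b+s).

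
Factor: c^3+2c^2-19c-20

Testing divisors of the constant over divisors of the leading coefficient, c = -5 is a root, so (c+5) is a factor; dividing leaves c^2-3c-4.
The remaining quadratic factors as (c+1)(c-4).

(c+1)(c+5)(c-4)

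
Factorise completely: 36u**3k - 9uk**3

9ku(2u - k)(2u + k)

Pull out the common factor 9uk; 4u**2 - k**2 is a difference of squares.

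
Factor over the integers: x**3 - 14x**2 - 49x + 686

(x + 7)(x - 14)(x - 7)

Testing divisors of the constant over divisors of the leading coefficient, x = 7 is a root, so (x - 7) divides it; the quotient is x**2 - 7x - 98.
The remaining quadratic factors as (x + 7)(x - 14).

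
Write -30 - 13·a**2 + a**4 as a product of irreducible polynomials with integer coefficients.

(a**2 + 2)·(a**2 - 15)

Substitute u = a**2 to get a quadratic in u, then factor.
a**2 + 2 is irreducible over ℤ (always positive, so no real roots).
a**2 - 15 is irreducible over ℤ (15 is not a perfect square).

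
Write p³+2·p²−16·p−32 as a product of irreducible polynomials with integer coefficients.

(p+2)·(p+4)·(p−4)

By the rational root theorem, p = −2 is a root, so (p+2) is a factor; dividing leaves p²−16.
The remaining quadratic factors as (p−4)(p+4).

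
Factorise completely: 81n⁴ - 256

Write as (9n²)² − (16)², then factor 9n² - 16 once more.

(3n + 4)(3n - 4)(9n² + 16)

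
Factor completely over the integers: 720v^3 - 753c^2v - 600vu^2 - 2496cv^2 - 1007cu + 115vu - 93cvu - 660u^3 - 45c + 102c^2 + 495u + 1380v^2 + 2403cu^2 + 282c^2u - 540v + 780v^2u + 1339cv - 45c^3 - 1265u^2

Group: 15c(-3c^2 - 51cv + 18cu + 5c - 180v^2 - 15vu + 60v + 165u^2 - 55u) + (-4v - 4u - 9)(-3c^2 - 51cv + 18cu + 5c - 180v^2 - 15vu + 60v + 165u^2 - 55u); both groups contain (-3c^2 - 51cv + 18cu + 5c - 180v^2 - 15vu + 60v + 165u^2 - 55u), so (15c - 4v - 4u - 9) is a factor with cofactor -3c^2 - 51cv + 18cu + 5c - 180v^2 - 15vu + 60v + 165u^2 - 55u.
The cofactor groups again: -3c^2 - 51cv + 18cu + 5c - 180v^2 - 15vu + 60v + 165u^2 - 55u = -3c(c + 12v - 11u) + (-15v - 15u + 5)(c + 12v - 11u); both groups contain (c + 12v - 11u), giving -(3c + 15v + 15u - 5)(c + 12v - 11u).

-(15c - 4v - 4u - 9)(3c + 15v + 15u - 5)(c + 12v - 11u)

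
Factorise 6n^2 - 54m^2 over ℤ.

6(n - 3m)(n + 3m)

Every term has a factor of 6. Then n^2 - 9m^2 = (n)² − (3m)².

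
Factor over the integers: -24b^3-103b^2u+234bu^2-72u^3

-(3b-4u)(8b-3u)(b+6u)

Group: 3b(-8b^2-45bu+18u^2) - 4u(-8b^2-45bu+18u^2); both groups contain (-8b^2-45bu+18u^2), so (3b-4u) is a factor with cofactor -8b^2-45bu+18u^2.
The cofactor groups again: -8b^2-45bu+18u^2 = -8b(b+6u) + 3u(b+6u); both groups contain (b+6u), giving -(8b-3u)(b+6u).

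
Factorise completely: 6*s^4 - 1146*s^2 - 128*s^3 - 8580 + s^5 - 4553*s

Testing divisors of the constant over divisors of the leading coefficient, s = 13 is a root, so (s - 13) is a factor; dividing leaves s^4 + 19*s^3 + 119*s^2 + 401*s + 660.
Then s = -4 is a root, so (s + 4) is a factor; dividing leaves s^3 + 15*s^2 + 59*s + 165.
Then s = -11 is a root, giving the factor (s + 11) and quotient s^2 + 4*s + 15.
The quadratic s^2 + 4*s + 15 has discriminant -44 < 0 and is irreducible over ℤ.

(s + 11)*(s + 4)*(s - 13)*(s^2 + 4*s + 15)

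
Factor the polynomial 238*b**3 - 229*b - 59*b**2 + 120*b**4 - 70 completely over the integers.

Among the possible rational roots, b = -7/4 is a root, so (4*b + 7) divides it; the quotient is 30*b**3 + 7*b**2 - 27*b - 10.
Next, b = 1 is a root, so (b - 1) divides it; the quotient is 30*b**2 + 37*b + 10.
The remaining quadratic factors as (6*b + 5)(5*b + 2).

(4*b + 7)*(5*b + 2)*(6*b + 5)*(b - 1)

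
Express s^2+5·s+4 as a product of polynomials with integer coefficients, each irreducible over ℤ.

Two integers with product 4 and sum 5 are 4 and 1.

(s+1)·(s+4)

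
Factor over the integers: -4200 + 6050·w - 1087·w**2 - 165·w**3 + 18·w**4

(3·w - 10)·(6·w - 5)·(w + 7)·(w - 12)

By the rational root theorem, w = 10/3 is a root, so (3·w - 10) divides it; the quotient is 6·w**3 - 35·w**2 - 479·w + 420.
Next, w = 12 is a root, so (w - 12) divides it; the quotient is 6·w**2 + 37·w - 35.
The remaining quadratic factors as (w + 7)(6·w - 5).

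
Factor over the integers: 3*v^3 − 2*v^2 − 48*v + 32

(3*v − 2)*(v + 4)*(v − 4)

Trying the rational-root candidates, v = 2/3 is a root, so (3*v − 2) is a factor; dividing leaves v^2 − 16.
The remaining quadratic factors as (v − 4)(v + 4).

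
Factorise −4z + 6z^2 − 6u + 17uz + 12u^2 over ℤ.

Group: 4u(3u + 2z) + (3z − 2)(3u + 2z); both groups contain (3u + 2z).

(3u + 2z)(4u + 3z − 2)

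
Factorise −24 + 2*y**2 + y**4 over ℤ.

(y + 2)*(y − 2)*(y**2 + 6)

Substitute u = y**2 to get a quadratic in u, then factor.
y**2 − 4 is a difference of squares.
y**2 + 6 is irreducible over ℤ (always positive, so no real roots).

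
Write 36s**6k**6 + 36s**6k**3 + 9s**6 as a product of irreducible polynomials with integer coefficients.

Every term has a factor of 9s**6; factoring it out leaves 4k**6 + 4k**3 + 1.
Recognize a perfect-square trinomial with the parts 1 and 2k**3.

9s**6(2k**3 + 1)**2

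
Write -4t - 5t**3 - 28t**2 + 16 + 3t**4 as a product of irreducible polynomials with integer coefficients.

(3t - 2)(t + 1)(t + 2)(t - 4)

By the rational root theorem, t = -2 is a root, so (t + 2) divides it; the quotient is 3t**3 - 11t**2 - 6t + 8.
Then t = 4 is a root, so (t - 4) is a factor; dividing leaves 3t**2 + t - 2.
The remaining quadratic factors as (t + 1)(3t - 2).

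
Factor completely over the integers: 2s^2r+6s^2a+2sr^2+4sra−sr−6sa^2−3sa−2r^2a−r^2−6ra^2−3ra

(2s−2a−1)(r+3a)(s+r)

Group: r(2s^2+2sr−2sa−s−2ra−r) + 3a(2s^2+2sr−2sa−s−2ra−r); both groups contain (2s^2+2sr−2sa−s−2ra−r), so (r+3a) is a factor with cofactor 2s^2+2sr−2sa−s−2ra−r.
The cofactor groups again: 2s^2+2sr−2sa−s−2ra−r = 2s(s+r) + (−2a−1)(s+r); both groups contain (s+r), giving (2s−2a−1)(s+r).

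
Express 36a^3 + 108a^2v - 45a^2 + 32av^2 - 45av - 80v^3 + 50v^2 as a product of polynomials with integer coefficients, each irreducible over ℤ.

Group: 3a(12a^2 + 16av - 15a - 16v^2 + 10v) + 5v(12a^2 + 16av - 15a - 16v^2 + 10v); both groups contain (12a^2 + 16av - 15a - 16v^2 + 10v), so (3a + 5v) is a factor with cofactor 12a^2 + 16av - 15a - 16v^2 + 10v.
The cofactor groups again: 12a^2 + 16av - 15a - 16v^2 + 10v = 4a(3a - 2v) + (8v - 5)(3a - 2v); both groups contain (3a - 2v), giving (4a + 8v - 5)(3a - 2v).

(3a + 5v)(3a - 2v)(4a + 8v - 5)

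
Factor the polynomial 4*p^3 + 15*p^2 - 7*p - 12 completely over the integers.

Trying the rational-root candidates, p = -4 is a root, so (p + 4) divides it; the quotient is 4*p^2 - p - 3.
The remaining quadratic factors as (4*p + 3)(p - 1).

(4*p + 3)*(p + 4)*(p - 1)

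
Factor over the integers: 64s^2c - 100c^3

Every term has a factor of 4c. Then 16s^2 - 25c^2 = (4s)² − (5c)².

4c(4s - 5c)(4s + 5c)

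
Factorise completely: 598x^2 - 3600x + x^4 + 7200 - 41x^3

(x - 10)(x - 12)(x - 15)(x - 4)

By the rational root theorem, x = 4 is a root, giving the factor (x - 4) and quotient x^3 - 37x^2 + 450x - 1800.
Next, x = 12 is a root, giving the factor (x - 12) and quotient x^2 - 25x + 150.
The remaining quadratic factors as (x - 15)(x - 10).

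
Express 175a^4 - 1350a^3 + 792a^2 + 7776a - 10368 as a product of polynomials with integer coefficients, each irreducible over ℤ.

(5a + 12)(5a - 12)(7a - 12)(a - 6)

Testing divisors of the constant over divisors of the leading coefficient, a = 6 is a root, so (a - 6) is a factor; dividing leaves 175a^3 - 300a^2 - 1008a + 1728.
Then a = 12/7 is a root, so (7a - 12) divides it; the quotient is 25a^2 - 144.
The remaining quadratic factors as (5a + 12)(5a - 12).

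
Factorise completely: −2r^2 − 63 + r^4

(r + 3)(r − 3)(r^2 + 7)

Substitute u = r^2 to get a quadratic in u, then factor.
r^2 − 9 is a difference of squares.
r^2 + 7 is irreducible over ℤ (always positive, so no real roots).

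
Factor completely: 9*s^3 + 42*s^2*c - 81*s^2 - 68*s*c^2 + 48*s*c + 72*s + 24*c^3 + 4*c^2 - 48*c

(3*s - 2*c)*(3*s - 2*c - 3)*(s + 6*c - 8)

Group: 3*s*(3*s^2 + 16*s*c - 24*s - 12*c^2 + 16*c) + (-2*c - 3)*(3*s^2 + 16*s*c - 24*s - 12*c^2 + 16*c); both groups contain (3*s^2 + 16*s*c - 24*s - 12*c^2 + 16*c), so (3*s - 2*c - 3) is a factor with cofactor 3*s^2 + 16*s*c - 24*s - 12*c^2 + 16*c.
The cofactor groups again: 3*s^2 + 16*s*c - 24*s - 12*c^2 + 16*c = s*(3*s - 2*c) + (6*c - 8)*(3*s - 2*c); both groups contain (3*s - 2*c), giving (s + 6*c - 8)*(3*s - 2*c).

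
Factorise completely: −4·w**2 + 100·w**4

4·w**2·(5·w + 1)·(5·w − 1)

Factor out 4·w**2, leaving 25·w**2 − 1, which is a difference of two squares.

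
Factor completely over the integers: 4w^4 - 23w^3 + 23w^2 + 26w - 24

Trying the rational-root candidates, w = 3/4 is a root, giving the factor (4w - 3) and quotient w^3 - 5w^2 + 2w + 8.
Continuing, w = 2 is a root, so (w - 2) divides it; the quotient is w^2 - 3w - 4.
The remaining quadratic factors as (w + 1)(w - 4).

(4w - 3)(w + 1)(w - 2)(w - 4)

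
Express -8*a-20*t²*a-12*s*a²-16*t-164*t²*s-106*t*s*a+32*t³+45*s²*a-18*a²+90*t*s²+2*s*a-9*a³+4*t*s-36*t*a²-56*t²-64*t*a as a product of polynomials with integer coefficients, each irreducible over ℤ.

Group: 2*t*(16*t²-10*t*s+14*t*a+4*t-5*s*a+3*a²+2*a) + (-9*s-3*a-4)*(16*t²-10*t*s+14*t*a+4*t-5*s*a+3*a²+2*a); both groups contain (16*t²-10*t*s+14*t*a+4*t-5*s*a+3*a²+2*a), so (2*t-9*s-3*a-4) is a factor with cofactor 16*t²-10*t*s+14*t*a+4*t-5*s*a+3*a²+2*a.
The cofactor groups again: 16*t²-10*t*s+14*t*a+4*t-5*s*a+3*a²+2*a = 8*t*(2*t+a) + (-5*s+3*a+2)*(2*t+a); both groups contain (2*t+a), giving (8*t-5*s+3*a+2)*(2*t+a).

(2*t-9*s-3*a-4)*(8*t-5*s+3*a+2)*(2*t+a)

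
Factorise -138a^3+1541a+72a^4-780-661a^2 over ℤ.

Trying the rational-root candidates, a = 4/3 is a root, so (3a-4) divides it; the quotient is 24a^3-14a^2-239a+195.
Continuing, a = 3 is a root, so (a-3) is a factor; dividing leaves 24a^2+58a-65.
The remaining quadratic factors as (6a-5)(4a+13).

(3a-4)(4a+13)(6a-5)(a-3)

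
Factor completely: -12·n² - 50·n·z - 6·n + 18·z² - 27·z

Group: -6·n·(2·n + 9·z) + (2·z - 3)·(2·n + 9·z); both groups contain (2·n + 9·z).

-(2·n + 9·z)·(6·n - 2·z + 3)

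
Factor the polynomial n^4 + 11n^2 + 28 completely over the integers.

(n^2 + 4)(n^2 + 7)

Substitute u = n^2 to get a quadratic in u, then factor.
n^2 + 4 is irreducible over ℤ (sum of squares).
n^2 + 7 is irreducible over ℤ (always positive, so no real roots).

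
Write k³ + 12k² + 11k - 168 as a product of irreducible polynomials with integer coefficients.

(k + 7)(k + 8)(k - 3)

Among the possible rational roots, k = 3 is a root, so (k - 3) divides it; the quotient is k² + 15k + 56.
The remaining quadratic factors as (k + 8)(k + 7).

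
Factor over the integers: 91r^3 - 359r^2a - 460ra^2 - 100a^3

Group: r(91r^2 + 96ra + 20a^2) - 5a(91r^2 + 96ra + 20a^2); both groups contain (91r^2 + 96ra + 20a^2), so (r - 5a) is a factor with cofactor 91r^2 + 96ra + 20a^2.
The cofactor groups again: 91r^2 + 96ra + 20a^2 = 13r(7r + 2a) + 10a(7r + 2a); both groups contain (7r + 2a), giving (13r + 10a)(7r + 2a).

(r - 5a)(13r + 10a)(7r + 2a)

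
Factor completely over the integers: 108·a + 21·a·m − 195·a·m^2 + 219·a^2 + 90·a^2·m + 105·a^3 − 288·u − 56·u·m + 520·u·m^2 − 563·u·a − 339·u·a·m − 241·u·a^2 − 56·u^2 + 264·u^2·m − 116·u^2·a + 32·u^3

(8·u − 3·a)·(u − 5·a + 5·m − 4)·(4·u + 7·a + 13·m + 9)

Group: u·(32·u^2 + 44·u·a + 104·u·m + 72·u − 21·a^2 − 39·a·m − 27·a) + (−5·a + 5·m − 4)·(32·u^2 + 44·u·a + 104·u·m + 72·u − 21·a^2 − 39·a·m − 27·a); both groups contain (32·u^2 + 44·u·a + 104·u·m + 72·u − 21·a^2 − 39·a·m − 27·a), so (u − 5·a + 5·m − 4) is a factor with cofactor 32·u^2 + 44·u·a + 104·u·m + 72·u − 21·a^2 − 39·a·m − 27·a.
The cofactor groups again: 32·u^2 + 44·u·a + 104·u·m + 72·u − 21·a^2 − 39·a·m − 27·a = 4·u·(8·u − 3·a) + (7·a + 13·m + 9)·(8·u − 3·a); both groups contain (8·u − 3·a), giving (4·u + 7·a + 13·m + 9)·(8·u − 3·a).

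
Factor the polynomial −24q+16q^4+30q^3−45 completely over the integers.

(8q+15)(2q^3−3)

Group as (16q^4−24q) + (30q^3−45) = 8q(2q^3−3) + 15(2q^3−3).
Both groups share the factor (2q^3−3).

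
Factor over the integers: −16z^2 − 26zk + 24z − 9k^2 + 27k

Group: −8z(2z + k − 3) − 9k(2z + k − 3); both groups contain (2z + k − 3).

−(8z + 9k)(2z + k − 3)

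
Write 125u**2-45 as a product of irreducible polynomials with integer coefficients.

5(5u+3)(5u-3)

Factor out 5, leaving 25u**2-9, which is a difference of two squares.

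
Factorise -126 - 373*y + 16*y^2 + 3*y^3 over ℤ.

Trying the rational-root candidates, y = -1/3 is a root, giving the factor (3*y + 1) and quotient y^2 + 5*y - 126.
The remaining quadratic factors as (y - 9)(y + 14).

(3*y + 1)*(y + 14)*(y - 9)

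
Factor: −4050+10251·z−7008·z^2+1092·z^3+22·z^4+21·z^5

(3·z−2)·(7·z−9)·(z−3)·(z^2+6·z+75)

Testing divisors of the constant over divisors of the leading coefficient, z = 2/3 is a root, giving the factor (3·z−2) and quotient 7·z^4+12·z^3+372·z^2−2088·z+2025.
Next, z = 3 is a root, so (z−3) divides it; the quotient is 7·z^3+33·z^2+471·z−675.
Continuing, z = 9/7 is a root, giving the factor (7·z−9) and quotient z^2+6·z+75.
The quadratic z^2+6·z+75 has discriminant −264 < 0 and is irreducible over ℤ.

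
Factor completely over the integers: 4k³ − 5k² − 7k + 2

By the rational root theorem, k = 1/4 is a root, so (4k − 1) is a factor; dividing leaves k² − k − 2.
The remaining quadratic factors as (k + 1)(k − 2).

(4k − 1)(k + 1)(k − 2)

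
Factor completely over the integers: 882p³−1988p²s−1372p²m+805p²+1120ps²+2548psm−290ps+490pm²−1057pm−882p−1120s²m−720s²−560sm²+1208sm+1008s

(14p−14m−9)(9p−10s−5m+14)(7p−8s)

Group: 7p(126p²−140ps−196pm+115p+140sm+90s+70m²−151m−126) − 8s(126p²−140ps−196pm+115p+140sm+90s+70m²−151m−126); both groups contain (126p²−140ps−196pm+115p+140sm+90s+70m²−151m−126), so (7p−8s) is a factor with cofactor 126p²−140ps−196pm+115p+140sm+90s+70m²−151m−126.
The cofactor groups again: 126p²−140ps−196pm+115p+140sm+90s+70m²−151m−126 = 14p(9p−10s−5m+14) + (−14m−9)(9p−10s−5m+14); both groups contain (9p−10s−5m+14), giving (14p−14m−9)(9p−10s−5m+14).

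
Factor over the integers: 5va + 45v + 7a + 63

Group as (5va + 45v) + (7a + 63) = 5v(a + 9) + 7(a + 9).
Both groups share the factor (a + 9).

(5v + 7)(a + 9)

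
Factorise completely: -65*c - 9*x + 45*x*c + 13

(5*c - 1)*(9*x - 13)

Group as (45*x*c - 9*x) + (-65*c + 13) = 9*x*(5*c - 1) - 13*(5*c - 1).
Both groups share the factor (5*c - 1).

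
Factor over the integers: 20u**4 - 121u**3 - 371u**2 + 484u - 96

(4u - 1)(5u - 4)(u + 3)(u - 8)

Trying the rational-root candidates, u = 4/5 is a root, giving the factor (5u - 4) and quotient 4u**3 - 21u**2 - 91u + 24.
Then u = 8 is a root, giving the factor (u - 8) and quotient 4u**2 + 11u - 3.
The remaining quadratic factors as (4u - 1)(u + 3).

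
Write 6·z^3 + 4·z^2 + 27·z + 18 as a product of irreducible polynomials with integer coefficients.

(3·z + 2)·(2·z^2 + 9)

Group as (6·z^3 + 27·z) + (4·z^2 + 18) = 3·z·(2·z^2 + 9) + 2·(2·z^2 + 9).
Both groups share the factor (2·z^2 + 9).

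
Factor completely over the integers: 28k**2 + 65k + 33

(4k + 3)(7k + 11)

Need a pair with product 28·33 = 924 and sum 65: that's 21 and 44.
Split the middle term: 28k**2 + 21k + 44k + 33 = 7k(4k + 3) + 11(4k + 3).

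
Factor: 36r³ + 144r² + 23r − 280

(2r + 5)(3r + 8)(6r − 7)

Among the possible rational roots, r = −8/3 is a root, so (3r + 8) is a factor; dividing leaves 12r² + 16r − 35.
The remaining quadratic factors as (6r − 7)(2r + 5).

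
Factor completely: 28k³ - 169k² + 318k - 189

(4k - 7)(7k - 9)(k - 3)

Trying the rational-root candidates, k = 3 is a root, so (k - 3) divides it; the quotient is 28k² - 85k + 63.
The remaining quadratic factors as (4k - 7)(7k - 9).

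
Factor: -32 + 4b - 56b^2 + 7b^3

(b - 8)(7b^2 + 4)

Group as (7b^3 + 4b) + (-56b^2 - 32) = b(7b^2 + 4) - 8(7b^2 + 4).
Both groups share the factor (7b^2 + 4).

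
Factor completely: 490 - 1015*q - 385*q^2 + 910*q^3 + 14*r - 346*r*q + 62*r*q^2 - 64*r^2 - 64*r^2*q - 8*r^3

Group: 2*r*(-4*r^2 - 46*r*q - 18*r - 130*q^2 - 75*q + 70) + (-7*q + 7)*(-4*r^2 - 46*r*q - 18*r - 130*q^2 - 75*q + 70); both groups contain (-4*r^2 - 46*r*q - 18*r - 130*q^2 - 75*q + 70), so (2*r - 7*q + 7) is a factor with cofactor -4*r^2 - 46*r*q - 18*r - 130*q^2 - 75*q + 70.
The cofactor groups again: -4*r^2 - 46*r*q - 18*r - 130*q^2 - 75*q + 70 = -2*r*(2*r + 10*q - 5) + (-13*q - 14)*(2*r + 10*q - 5); both groups contain (2*r + 10*q - 5), giving -(2*r + 13*q + 14)*(2*r + 10*q - 5).

-(2*r - 7*q + 7)*(2*r + 10*q - 5)*(2*r + 13*q + 14)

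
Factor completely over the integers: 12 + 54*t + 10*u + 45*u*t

(5*u + 6)*(9*t + 2)

Group as (45*u*t + 10*u) + (54*t + 12) = 5*u*(9*t + 2) + 6*(9*t + 2).
Both groups share the factor (9*t + 2).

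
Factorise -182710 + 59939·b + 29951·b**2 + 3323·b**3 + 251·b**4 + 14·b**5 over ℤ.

Testing divisors of the constant over divisors of the leading coefficient, b = -11/2 is a root, so (2·b + 11) is a factor; dividing leaves 7·b**4 + 87·b**3 + 1183·b**2 + 8469·b - 16610.
Then b = 11/7 is a root, so (7·b - 11) divides it; the quotient is b**3 + 14·b**2 + 191·b + 1510.
Next, b = -10 is a root, giving the factor (b + 10) and quotient b**2 + 4·b + 151.
The quadratic b**2 + 4·b + 151 has discriminant -588 < 0 and is irreducible over ℤ.

(2·b + 11)·(7·b - 11)·(b + 10)·(b**2 + 4·b + 151)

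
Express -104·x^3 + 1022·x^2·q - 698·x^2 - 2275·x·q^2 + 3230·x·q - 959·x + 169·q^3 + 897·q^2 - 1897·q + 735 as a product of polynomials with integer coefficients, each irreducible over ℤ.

-(2·x - 13·q + 7)·(4·x - 13·q + 15)·(13·x - q - 7)

Group: 2·x·(-52·x^2 + 173·x·q - 167·x - 13·q^2 - 76·q + 105) + (-13·q + 7)·(-52·x^2 + 173·x·q - 167·x - 13·q^2 - 76·q + 105); both groups contain (-52·x^2 + 173·x·q - 167·x - 13·q^2 - 76·q + 105), so (2·x - 13·q + 7) is a factor with cofactor -52·x^2 + 173·x·q - 167·x - 13·q^2 - 76·q + 105.
The cofactor groups again: -52·x^2 + 173·x·q - 167·x - 13·q^2 - 76·q + 105 = -13·x·(4·x - 13·q + 15) + (q + 7)·(4·x - 13·q + 15); both groups contain (4·x - 13·q + 15), giving -(13·x - q - 7)·(4·x - 13·q + 15).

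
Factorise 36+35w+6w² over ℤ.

Need a pair with product 6·36 = 216 and sum 35: that's 27 and 8.
Split the middle term: 6w²+27w + 8w+36 = 3w(2w+9) + 4(2w+9).

(2w+9)(3w+4)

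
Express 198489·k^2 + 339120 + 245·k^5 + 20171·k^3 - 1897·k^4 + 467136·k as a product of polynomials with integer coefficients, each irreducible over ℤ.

By the rational root theorem, k = -15/7 is a root, giving the factor (7·k + 15) and quotient 35·k^4 - 346·k^3 + 3623·k^2 + 20592·k + 22608.
Then k = -12/7 is a root, so (7·k + 12) is a factor; dividing leaves 5·k^3 - 58·k^2 + 617·k + 1884.
Continuing, k = -12/5 is a root, so (5·k + 12) is a factor; dividing leaves k^2 - 14·k + 157.
The quadratic k^2 - 14·k + 157 has discriminant -432 < 0 and is irreducible over ℤ.

(5·k + 12)·(7·k + 12)·(7·k + 15)·(k^2 - 14·k + 157)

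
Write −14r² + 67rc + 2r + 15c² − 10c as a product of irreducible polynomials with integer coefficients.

Group: −r(14r + 3c − 2) + 5c(14r + 3c − 2); both groups contain (14r + 3c − 2).

−(r − 5c)(14r + 3c − 2)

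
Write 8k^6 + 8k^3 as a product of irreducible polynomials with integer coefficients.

Pull out the common factor 8k^3, leaving k^3 + 1.
Recognize a sum of cubes with the parts k and 1.

8k^3(k + 1)(k^2 - k + 1)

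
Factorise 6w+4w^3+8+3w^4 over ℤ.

Group as (3w^4+6w) + (4w^3+8) = 3w(w^3+2) + 4(w^3+2).
Both groups share the factor (w^3+2).

(3w+4)(w^3+2)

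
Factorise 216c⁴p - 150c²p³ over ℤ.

6c²p(6c + 5p)(6c - 5p)

Every term has a factor of 6c²p. Then 36c² - 25p² = (6c)² − (5p)².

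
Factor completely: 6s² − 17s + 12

Need a pair with product 6·12 = 72 and sum −17: that's −8 and −9.
Split the middle term: 6s² − 8s − 9s + 12 = 2s(3s − 4) − 3(3s − 4).

(2s − 3)(3s − 4)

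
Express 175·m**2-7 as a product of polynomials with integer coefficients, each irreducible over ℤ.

Factor out 7, leaving 25·m**2-1, which is a difference of two squares.

7·(5·m+1)·(5·m-1)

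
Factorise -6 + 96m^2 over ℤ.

6(4m + 1)(4m - 1)

Every term has a factor of 6. Then 16m^2 - 1 = (4m)² − (1)².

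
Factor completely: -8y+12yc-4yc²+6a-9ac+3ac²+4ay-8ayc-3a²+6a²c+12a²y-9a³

-(3a+c-2)(3a-4y)(a-c+1)

Group: 3a(-3a²+4ay+3ac-3a-4yc+4y) + (c-2)(-3a²+4ay+3ac-3a-4yc+4y); both groups contain (-3a²+4ay+3ac-3a-4yc+4y), so (3a+c-2) is a factor with cofactor -3a²+4ay+3ac-3a-4yc+4y.
The cofactor groups again: -3a²+4ay+3ac-3a-4yc+4y = -a(3a-4y) + (c-1)(3a-4y); both groups contain (3a-4y), giving -(a-c+1)(3a-4y).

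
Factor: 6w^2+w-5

Need a pair with product 6·(-5) = -30 and sum 1: that's -5 and 6.
Split the middle term: 6w^2-5w + 6w-5 = w(6w-5) + (6w-5).

(6w-5)(w+1)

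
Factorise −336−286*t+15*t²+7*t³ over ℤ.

Trying the rational-root candidates, t = 6 is a root, giving the factor (t−6) and quotient 7*t²+57*t+56.
The remaining quadratic factors as (7*t+8)(t+7).

(7*t+8)*(t+7)*(t−6)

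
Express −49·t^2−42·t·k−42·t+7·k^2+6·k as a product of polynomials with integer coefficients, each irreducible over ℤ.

Group: −7·t·(7·t+7·k+6) + k·(7·t+7·k+6); both groups contain (7·t+7·k+6).

−(7·t−k)·(7·t+7·k+6)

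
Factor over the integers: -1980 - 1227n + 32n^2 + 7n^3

(7n + 11)(n + 15)(n - 12)

Among the possible rational roots, n = -15 is a root, so (n + 15) divides it; the quotient is 7n^2 - 73n - 132.
The remaining quadratic factors as (n - 12)(7n + 11).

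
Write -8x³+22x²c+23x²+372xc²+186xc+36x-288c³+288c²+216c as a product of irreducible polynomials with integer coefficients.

Group: x(-8x²-42xc-9x+36c²-54c) + (-8c-4)(-8x²-42xc-9x+36c²-54c); both groups contain (-8x²-42xc-9x+36c²-54c), so (x-8c-4) is a factor with cofactor -8x²-42xc-9x+36c²-54c.
The cofactor groups again: -8x²-42xc-9x+36c²-54c = -x(8x-6c+9) - 6c(8x-6c+9); both groups contain (8x-6c+9), giving -(x+6c)(8x-6c+9).

-(8x-6c+9)(x-8c-4)(x+6c)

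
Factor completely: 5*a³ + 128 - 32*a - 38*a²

Testing divisors of the constant over divisors of the leading coefficient, a = 8 is a root, so (a - 8) is a factor; dividing leaves 5*a² + 2*a - 16.
The remaining quadratic factors as (5*a - 8)(a + 2).

(5*a - 8)*(a + 2)*(a - 8)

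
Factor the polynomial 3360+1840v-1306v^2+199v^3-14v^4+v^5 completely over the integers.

Testing divisors of the constant over divisors of the leading coefficient, v = 6 is a root, so (v-6) is a factor; dividing leaves v^4-8v^3+151v^2-400v-560.
Continuing, v = -1 is a root, giving the factor (v+1) and quotient v^3-9v^2+160v-560.
Next, v = 4 is a root, so (v-4) is a factor; dividing leaves v^2-5v+140.
The quadratic v^2-5v+140 has discriminant -535 < 0 and is irreducible over ℤ.

(v+1)(v-4)(v-6)(v^2-5v+140)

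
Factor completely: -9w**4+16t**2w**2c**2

Factor out w**2 first: what remains is 16t**2c**2-9w**2.
Recognize a difference of squares with the parts 4tc and 3w.

w**2(4tc+3w)(4tc-3w)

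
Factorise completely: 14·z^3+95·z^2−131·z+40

(2·z−1)·(7·z−5)·(z+8)

By the rational root theorem, z = 1/2 is a root, so (2·z−1) is a factor; dividing leaves 7·z^2+51·z−40.
The remaining quadratic factors as (7·z−5)(z+8).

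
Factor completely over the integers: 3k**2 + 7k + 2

Need a pair with product 3·2 = 6 and sum 7: that's 6 and 1.
Split the middle term: 3k**2 + 6k + k + 2 = 3k(k + 2) + (k + 2).

(3k + 1)(k + 2)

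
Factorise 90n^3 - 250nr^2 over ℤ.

Factor out 10n, leaving 9n^2 - 25r^2, which is a difference of two squares.

10n(3n + 5r)(3n - 5r)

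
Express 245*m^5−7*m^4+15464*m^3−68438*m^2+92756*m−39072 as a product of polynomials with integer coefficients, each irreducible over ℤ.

(5*m−8)*(7*m−11)*(7*m−6)*(m^2+4*m+74)

Trying the rational-root candidates, m = 8/5 is a root, so (5*m−8) is a factor; dividing leaves 49*m^4+77*m^3+3216*m^2−8542*m+4884.
Then m = 11/7 is a root, so (7*m−11) divides it; the quotient is 7*m^3+22*m^2+494*m−444.
Then m = 6/7 is a root, giving the factor (7*m−6) and quotient m^2+4*m+74.
The quadratic m^2+4*m+74 has discriminant −280 < 0 and is irreducible over ℤ.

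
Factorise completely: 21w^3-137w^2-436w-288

Testing divisors of the constant over divisors of the leading coefficient, w = -8/7 is a root, giving the factor (7w+8) and quotient 3w^2-23w-36.
The remaining quadratic factors as (3w+4)(w-9).

(3w+4)(7w+8)(w-9)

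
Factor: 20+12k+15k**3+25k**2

Group as (15k**3+12k) + (25k**2+20) = 3k(5k**2+4) + 5(5k**2+4).
Both groups share the factor (5k**2+4).

(3k+5)(5k**2+4)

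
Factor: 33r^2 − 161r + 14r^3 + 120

(2r − 3)(7r − 8)(r + 5)

Trying the rational-root candidates, r = 3/2 is a root, so (2r − 3) divides it; the quotient is 7r^2 + 27r − 40.
The remaining quadratic factors as (r + 5)(7r − 8).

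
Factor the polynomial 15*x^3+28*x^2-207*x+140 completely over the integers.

Trying the rational-root candidates, x = 7/3 is a root, giving the factor (3*x-7) and quotient 5*x^2+21*x-20.
The remaining quadratic factors as (5*x-4)(x+5).

(3*x-7)*(5*x-4)*(x+5)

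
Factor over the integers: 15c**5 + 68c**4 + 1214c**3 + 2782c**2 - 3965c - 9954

Trying the rational-root candidates, c = -2 is a root, so (c + 2) is a factor; dividing leaves 15c**4 + 38c**3 + 1138c**2 + 506c - 4977.
Next, c = 9/5 is a root, so (5c - 9) is a factor; dividing leaves 3c**3 + 13c**2 + 251c + 553.
Next, c = -7/3 is a root, so (3c + 7) divides it; the quotient is c**2 + 2c + 79.
The quadratic c**2 + 2c + 79 has discriminant -312 < 0 and is irreducible over ℤ.

(3c + 7)(5c - 9)(c + 2)(c**2 + 2c + 79)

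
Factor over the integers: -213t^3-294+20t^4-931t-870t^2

(4t+7)(5t+3)(t+1)(t-14)

Trying the rational-root candidates, t = -7/4 is a root, so (4t+7) is a factor; dividing leaves 5t^3-62t^2-109t-42.
Continuing, t = -3/5 is a root, so (5t+3) divides it; the quotient is t^2-13t-14.
The remaining quadratic factors as (t-14)(t+1).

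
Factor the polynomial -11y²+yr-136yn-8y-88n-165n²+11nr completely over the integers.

-(y+11n)(11y+15n-r+8)

Group: -y(11y+15n-r+8) - 11n(11y+15n-r+8); both groups contain (11y+15n-r+8).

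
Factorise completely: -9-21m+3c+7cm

(7m+3)(c-3)

Group as (7cm+3c) + (-21m-9) = c(7m+3) - 3(7m+3).
Both groups share the factor (7m+3).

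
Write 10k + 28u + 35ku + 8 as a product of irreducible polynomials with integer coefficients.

(5k + 4)(7u + 2)

Group as (35ku + 10k) + (28u + 8) = 5k(7u + 2) + 4(7u + 2).
Both groups share the factor (7u + 2).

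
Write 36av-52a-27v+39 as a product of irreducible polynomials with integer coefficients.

Group as (36av-52a) + (-27v+39) = 4a(9v-13) - 3(9v-13).
Both groups share the factor (9v-13).

(4a-3)(9v-13)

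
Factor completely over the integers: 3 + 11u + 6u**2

Need a pair with product 6·3 = 18 and sum 11: that's 9 and 2.
Split the middle term: 6u**2 + 9u + 2u + 3 = 3u(2u + 3) + (2u + 3).

(2u + 3)(3u + 1)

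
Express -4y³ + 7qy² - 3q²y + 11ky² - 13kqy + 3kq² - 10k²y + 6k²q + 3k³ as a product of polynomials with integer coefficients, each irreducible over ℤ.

(3k + 3q - 4y)(k + q - y)(k - y)

Group: 3k(k² + kq - 2ky - qy + y²) + (3q - 4y)(k² + kq - 2ky - qy + y²); both groups contain (k² + kq - 2ky - qy + y²), so (3k + 3q - 4y) is a factor with cofactor k² + kq - 2ky - qy + y².
The cofactor groups again: k² + kq - 2ky - qy + y² = k(k - y) + (q - y)(k - y); both groups contain (k - y), giving (k + q - y)(k - y).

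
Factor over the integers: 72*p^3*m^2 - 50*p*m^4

2*m^2*p*(6*p - 5*m)*(6*p + 5*m)

Every term has a factor of 2*p*m^2. Then 36*p^2 - 25*m^2 = (6*p)² − (5*m)².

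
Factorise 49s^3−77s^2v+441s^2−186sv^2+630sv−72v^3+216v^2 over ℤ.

Group: 7s(7s^2−15sv+63s−18v^2+54v) + 4v(7s^2−15sv+63s−18v^2+54v); both groups contain (7s^2−15sv+63s−18v^2+54v), so (7s+4v) is a factor with cofactor 7s^2−15sv+63s−18v^2+54v.
The cofactor groups again: 7s^2−15sv+63s−18v^2+54v = 7s(s−3v+9) + 6v(s−3v+9); both groups contain (s−3v+9), giving (7s+6v)(s−3v+9).

(7s+4v)(7s+6v)(s−3v+9)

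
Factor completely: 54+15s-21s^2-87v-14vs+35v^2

(7v-7s-9)(5v+3s-6)

Group: 7v(5v+3s-6) + (-7s-9)(5v+3s-6); both groups contain (5v+3s-6).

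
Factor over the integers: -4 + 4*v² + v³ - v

(v + 1)*(v + 4)*(v - 1)

By the rational root theorem, v = 1 is a root, so (v - 1) is a factor; dividing leaves v² + 5*v + 4.
The remaining quadratic factors as (v + 4)(v + 1).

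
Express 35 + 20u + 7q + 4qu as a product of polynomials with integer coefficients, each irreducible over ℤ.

(4u + 7)(q + 5)

Group as (4qu + 7q) + (20u + 35) = q(4u + 7) + 5(4u + 7).
Both groups share the factor (4u + 7).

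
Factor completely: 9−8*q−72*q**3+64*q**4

Group as (64*q**4−8*q) + (−72*q**3+9) = 8*q*(8*q**3−1) − 9*(8*q**3−1).
Both groups share the factor (8*q**3−1).

(2*q−1)*(8*q−9)*(4*q**2+2*q+1)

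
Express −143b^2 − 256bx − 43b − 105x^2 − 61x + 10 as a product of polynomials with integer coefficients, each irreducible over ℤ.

−(11b + 7x + 5)(13b + 15x − 2)

Group: −11b(13b + 15x − 2) + (−7x − 5)(13b + 15x − 2); both groups contain (13b + 15x − 2).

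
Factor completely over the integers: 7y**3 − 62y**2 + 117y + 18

Testing divisors of the constant over divisors of the leading coefficient, y = 3 is a root, giving the factor (y − 3) and quotient 7y**2 − 41y − 6.
The remaining quadratic factors as (7y + 1)(y − 6).

(7y + 1)(y − 3)(y − 6)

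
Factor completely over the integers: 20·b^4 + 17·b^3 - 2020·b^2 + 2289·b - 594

Among the possible rational roots, b = -11 is a root, so (b + 11) divides it; the quotient is 20·b^3 - 203·b^2 + 213·b - 54.
Continuing, b = 3/4 is a root, so (4·b - 3) divides it; the quotient is 5·b^2 - 47·b + 18.
The remaining quadratic factors as (5·b - 2)(b - 9).

(4·b - 3)·(5·b - 2)·(b + 11)·(b - 9)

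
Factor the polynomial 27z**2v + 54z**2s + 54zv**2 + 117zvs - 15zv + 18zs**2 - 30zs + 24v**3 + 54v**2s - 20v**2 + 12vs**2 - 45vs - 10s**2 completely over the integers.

Group: v(27z**2 + 54zv + 9zs - 15z + 24v**2 + 6vs - 20v - 5s) + 2s(27z**2 + 54zv + 9zs - 15z + 24v**2 + 6vs - 20v - 5s); both groups contain (27z**2 + 54zv + 9zs - 15z + 24v**2 + 6vs - 20v - 5s), so (v + 2s) is a factor with cofactor 27z**2 + 54zv + 9zs - 15z + 24v**2 + 6vs - 20v - 5s.
The cofactor groups again: 27z**2 + 54zv + 9zs - 15z + 24v**2 + 6vs - 20v - 5s = 3z(9z + 6v - 5) + (4v + s)(9z + 6v - 5); both groups contain (9z + 6v - 5), giving (3z + 4v + s)(9z + 6v - 5).

(v + 2s)(9z + 6v - 5)(3z + 4v + s)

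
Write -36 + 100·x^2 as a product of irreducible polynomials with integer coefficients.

Factor out 4, leaving 25·x^2 - 9, which is a difference of two squares.

4·(5·x + 3)·(5·x - 3)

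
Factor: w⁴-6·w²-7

Substitute u = w² to get a quadratic in u, then factor.
w²+1 is irreducible over ℤ (sum of squares).
w²-7 is irreducible over ℤ (7 is not a perfect square).

(w²+1)·(w²-7)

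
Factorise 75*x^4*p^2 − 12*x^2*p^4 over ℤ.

3*p^2*x^2*(5*x − 2*p)*(5*x + 2*p)

Pull out the common factor 3*x^2*p^2; 25*x^2 − 4*p^2 is a difference of squares.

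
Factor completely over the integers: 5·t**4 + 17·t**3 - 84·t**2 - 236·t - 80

(5·t + 2)·(t + 2)·(t + 5)·(t - 4)

Testing divisors of the constant over divisors of the leading coefficient, t = -2 is a root, so (t + 2) is a factor; dividing leaves 5·t**3 + 7·t**2 - 98·t - 40.
Then t = -2/5 is a root, giving the factor (5·t + 2) and quotient t**2 + t - 20.
The remaining quadratic factors as (t + 5)(t - 4).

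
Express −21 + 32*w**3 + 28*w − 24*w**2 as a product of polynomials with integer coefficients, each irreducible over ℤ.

(4*w − 3)*(8*w**2 + 7)

Group as (32*w**3 + 28*w) + (−24*w**2 − 21) = 4*w*(8*w**2 + 7) − 3*(8*w**2 + 7).
Both groups share the factor (8*w**2 + 7).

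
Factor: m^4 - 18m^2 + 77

(m^2 - 11)(m^2 - 7)

Substitute u = m^2 to get a quadratic in u, then factor.
m^2 - 7 is irreducible over ℤ (7 is not a perfect square).
m^2 - 11 is irreducible over ℤ (11 is not a perfect square).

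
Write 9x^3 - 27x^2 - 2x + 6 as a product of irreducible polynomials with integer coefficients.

(x - 3)(9x^2 - 2)

Group as (9x^3 - 2x) + (-27x^2 + 6) = x(9x^2 - 2) - 3(9x^2 - 2).
Both groups share the factor (9x^2 - 2).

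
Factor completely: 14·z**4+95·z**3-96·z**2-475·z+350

By the rational root theorem, z = 5/7 is a root, so (7·z-5) divides it; the quotient is 2·z**3+15·z**2-3·z-70.
Then z = -5/2 is a root, giving the factor (2·z+5) and quotient z**2+5·z-14.
The remaining quadratic factors as (z-2)(z+7).

(2·z+5)·(7·z-5)·(z+7)·(z-2)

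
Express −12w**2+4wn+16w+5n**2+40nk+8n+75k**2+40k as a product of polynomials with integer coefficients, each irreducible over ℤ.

−(6w−5n−15k−8)(2w+n+5k)

Group: −2w(6w−5n−15k−8) + (−n−5k)(6w−5n−15k−8); both groups contain (6w−5n−15k−8).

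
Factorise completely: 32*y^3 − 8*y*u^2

8*y*(2*y − u)*(2*y + u)

Every term has a factor of 8*y. Then 4*y^2 − u^2 = (2*y)² − (u)².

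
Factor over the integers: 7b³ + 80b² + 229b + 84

Trying the rational-root candidates, b = -4 is a root, so (b + 4) divides it; the quotient is 7b² + 52b + 21.
The remaining quadratic factors as (b + 7)(7b + 3).

(7b + 3)(b + 4)(b + 7)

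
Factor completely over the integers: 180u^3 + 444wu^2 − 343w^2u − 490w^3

−(7w − 6u)(14w + 5u)(5w + 6u)

Group: 5w(−98w^2 + 49wu + 30u^2) + 6u(−98w^2 + 49wu + 30u^2); both groups contain (−98w^2 + 49wu + 30u^2), so (5w + 6u) is a factor with cofactor −98w^2 + 49wu + 30u^2.
The cofactor groups again: −98w^2 + 49wu + 30u^2 = −7w(14w + 5u) + 6u(14w + 5u); both groups contain (14w + 5u), giving −(7w − 6u)(14w + 5u).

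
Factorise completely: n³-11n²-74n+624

Testing divisors of the constant over divisors of the leading coefficient, n = -8 is a root, so (n+8) divides it; the quotient is n²-19n+78.
The remaining quadratic factors as (n-13)(n-6).

(n+8)(n-13)(n-6)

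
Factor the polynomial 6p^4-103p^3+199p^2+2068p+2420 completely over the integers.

(6p+11)(p+2)(p-10)(p-11)

Trying the rational-root candidates, p = 11 is a root, so (p-11) is a factor; dividing leaves 6p^3-37p^2-208p-220.
Then p = -2 is a root, giving the factor (p+2) and quotient 6p^2-49p-110.
The remaining quadratic factors as (p-10)(6p+11).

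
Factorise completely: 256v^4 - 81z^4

(4v + 3z)(4v - 3z)(16v^2 + 9z^2)

Write as (16v^2)² − (9z^2)², then factor 16v^2 - 9z^2 once more.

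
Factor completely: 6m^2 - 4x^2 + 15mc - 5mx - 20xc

(3m - 4x)(2m + x + 5c)

Group: 2m(3m - 4x) + (x + 5c)(3m - 4x); both groups contain (3m - 4x).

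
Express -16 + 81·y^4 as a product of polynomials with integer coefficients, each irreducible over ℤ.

Difference of squares twice: with A = 3·y and B = 2, A⁴ − B⁴ = (A² − B²)(A² + B²), and A² − B² factors again.

(3·y + 2)·(3·y - 2)·(9·y^2 + 4)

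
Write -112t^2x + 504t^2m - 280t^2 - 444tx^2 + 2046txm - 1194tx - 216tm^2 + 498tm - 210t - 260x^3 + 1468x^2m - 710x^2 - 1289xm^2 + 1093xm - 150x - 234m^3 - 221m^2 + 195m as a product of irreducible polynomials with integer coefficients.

Group: 4t(-28tx + 126tm - 70t - 20x^2 + 116xm - 50x - 117m^2 + 65m) + (13x + 2m + 3)(-28tx + 126tm - 70t - 20x^2 + 116xm - 50x - 117m^2 + 65m); both groups contain (-28tx + 126tm - 70t - 20x^2 + 116xm - 50x - 117m^2 + 65m), so (4t + 13x + 2m + 3) is a factor with cofactor -28tx + 126tm - 70t - 20x^2 + 116xm - 50x - 117m^2 + 65m.
The cofactor groups again: -28tx + 126tm - 70t - 20x^2 + 116xm - 50x - 117m^2 + 65m = -14t(2x - 9m + 5) + (-10x + 13m)(2x - 9m + 5); both groups contain (2x - 9m + 5), giving -(14t + 10x - 13m)(2x - 9m + 5).

-(14t + 10x - 13m)(2x - 9m + 5)(4t + 13x + 2m + 3)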